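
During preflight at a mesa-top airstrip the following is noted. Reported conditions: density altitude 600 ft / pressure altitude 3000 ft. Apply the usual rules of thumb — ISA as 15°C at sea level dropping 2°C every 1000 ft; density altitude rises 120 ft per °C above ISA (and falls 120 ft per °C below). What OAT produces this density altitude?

-11°C

Density altitude − pressure altitude = 600 − 3000 = -2400 ft.
At 120 ft/°C that is an ISA deviation of -2400/120 = -20°C.
ISA temperature at 3000 ft = 15 − 2 × (3000/1000) = 9°C.
OAT = ISA + deviation = 9 + (-20) = -11°C.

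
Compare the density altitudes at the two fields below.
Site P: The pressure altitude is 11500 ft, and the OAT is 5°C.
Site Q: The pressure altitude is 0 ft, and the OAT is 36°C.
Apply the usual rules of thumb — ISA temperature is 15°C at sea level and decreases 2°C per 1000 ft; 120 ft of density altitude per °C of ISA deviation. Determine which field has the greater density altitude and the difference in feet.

Site P by 10540 ft

Site P: ISA temp = -8°C, deviation +13°C, DA = 11500 + 120 × 13 = 13060 ft.
Site Q: ISA temp = 15°C, deviation +21°C, DA = 0 + 120 × 21 = 2520 ft.
Site P is higher by 13060 − 2520 = 10540 ft.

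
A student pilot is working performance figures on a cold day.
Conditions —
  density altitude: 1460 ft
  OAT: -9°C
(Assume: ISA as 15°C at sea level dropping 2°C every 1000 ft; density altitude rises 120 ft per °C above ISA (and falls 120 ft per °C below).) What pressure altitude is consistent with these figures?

3500 ft

DA = PA + 120 × (OAT − (15 − 2·PA/1000)) = PA + 120·OAT − 1800 + 0.24·PA = 1.24·PA + 120·OAT − 1800.
So 1.24·PA = 1460 − 120 × (-9) + 1800 = 4340.
PA = 4340 / 1.24 = 3500 ft.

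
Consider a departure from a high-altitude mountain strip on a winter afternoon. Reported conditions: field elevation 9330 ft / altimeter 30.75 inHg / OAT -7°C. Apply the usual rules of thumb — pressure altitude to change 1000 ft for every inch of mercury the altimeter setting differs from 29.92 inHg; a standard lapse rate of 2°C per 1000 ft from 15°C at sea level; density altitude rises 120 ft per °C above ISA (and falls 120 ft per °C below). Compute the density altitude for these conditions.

7900 ft

Pressure altitude = 9330 + (29.92 − 30.75) × 1000 = 9330 + (-830) = 8500 ft.
ISA temperature at 8500 ft = 15 − 2 × (8500/1000) = -2°C.
ISA deviation = -7 − (-2) = -5°C.
Density altitude = 8500 + 120 × (-5) = 7900 ft.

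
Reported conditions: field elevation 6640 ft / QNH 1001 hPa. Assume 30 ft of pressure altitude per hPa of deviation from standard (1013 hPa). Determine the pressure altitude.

Pressure correction = (1013 − 1001) × 30 = +360 ft.
Pressure altitude = 6640 + (+360) = 7000 ft.

7000 ft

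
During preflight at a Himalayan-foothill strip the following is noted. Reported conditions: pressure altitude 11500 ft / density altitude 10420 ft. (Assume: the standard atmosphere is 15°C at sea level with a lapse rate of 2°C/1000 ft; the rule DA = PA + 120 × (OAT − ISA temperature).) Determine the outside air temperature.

-17°C

Density altitude − pressure altitude = 10420 − 11500 = -1080 ft.
At 120 ft/°C that is an ISA deviation of -1080/120 = -9°C.
ISA temperature at 11500 ft = 15 − 2 × (11500/1000) = -8°C.
OAT = ISA + deviation = -8 + (-9) = -17°C.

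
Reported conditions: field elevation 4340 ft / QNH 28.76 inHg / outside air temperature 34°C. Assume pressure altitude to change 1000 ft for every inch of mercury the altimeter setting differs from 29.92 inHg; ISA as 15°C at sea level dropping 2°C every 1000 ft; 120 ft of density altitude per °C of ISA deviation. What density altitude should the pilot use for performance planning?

Pressure altitude = 4340 + (29.92 − 28.76) × 1000 = 4340 + (+1160) = 5500 ft.
ISA temperature at 5500 ft = 15 − 2 × (5500/1000) = 4°C.
ISA deviation = 34 − 4 = +30°C.
Density altitude = 5500 + 120 × (30) = 9100 ft.

9100 ft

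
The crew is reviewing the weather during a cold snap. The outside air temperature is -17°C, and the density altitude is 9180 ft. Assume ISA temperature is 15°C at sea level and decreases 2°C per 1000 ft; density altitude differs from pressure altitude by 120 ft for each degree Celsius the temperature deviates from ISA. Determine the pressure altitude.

10500 ft

DA = PA + 120 × (OAT − (15 − 2·PA/1000)) = PA + 120·OAT − 1800 + 0.24·PA = 1.24·PA + 120·OAT − 1800.
So 1.24·PA = 9180 − 120 × (-17) + 1800 = 13020.
PA = 13020 / 1.24 = 10500 ft.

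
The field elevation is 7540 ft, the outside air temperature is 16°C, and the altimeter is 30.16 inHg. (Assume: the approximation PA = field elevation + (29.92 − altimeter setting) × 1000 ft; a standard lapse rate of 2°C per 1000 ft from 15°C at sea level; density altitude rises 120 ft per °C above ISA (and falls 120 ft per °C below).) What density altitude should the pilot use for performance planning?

9172 ft

Pressure altitude = 7540 + (29.92 − 30.16) × 1000 = 7540 + (-240) = 7300 ft.
ISA temperature at 7300 ft = 15 − 2 × (7300/1000) = 0.4°C.
ISA deviation = 16 − 0.4 = +15.6°C.
Density altitude = 7300 + 120 × (15.6) = 9172 ft.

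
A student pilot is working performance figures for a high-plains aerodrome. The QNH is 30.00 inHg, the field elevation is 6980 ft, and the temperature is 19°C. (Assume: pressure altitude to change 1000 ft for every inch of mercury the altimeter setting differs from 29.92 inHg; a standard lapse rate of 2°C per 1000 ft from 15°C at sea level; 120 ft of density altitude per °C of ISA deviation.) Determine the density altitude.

Pressure altitude = 6980 + (29.92 − 30.00) × 1000 = 6980 + (-80) = 6900 ft.
ISA temperature at 6900 ft = 15 − 2 × (6900/1000) = 1.2°C.
ISA deviation = 19 − 1.2 = +17.8°C.
Density altitude = 6900 + 120 × (17.8) = 9036 ft.

9036 ft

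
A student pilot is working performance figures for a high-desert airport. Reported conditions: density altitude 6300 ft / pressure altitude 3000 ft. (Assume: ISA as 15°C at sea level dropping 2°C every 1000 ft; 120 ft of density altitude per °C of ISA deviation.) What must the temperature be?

36.5°C

Density altitude − pressure altitude = 6300 − 3000 = +3300 ft.
At 120 ft/°C that is an ISA deviation of 3300/120 = +27.5°C.
ISA temperature at 3000 ft = 15 − 2 × (3000/1000) = 9°C.
OAT = ISA + deviation = 9 + (+27.5) = 36.5°C.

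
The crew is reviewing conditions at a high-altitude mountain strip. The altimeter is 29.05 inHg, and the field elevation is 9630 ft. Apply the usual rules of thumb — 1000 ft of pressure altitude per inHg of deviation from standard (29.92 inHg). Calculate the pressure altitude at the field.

Pressure correction = (29.92 − 29.05) × 1000 = +870 ft.
Pressure altitude = 9630 + (+870) = 10500 ft.

10500 ft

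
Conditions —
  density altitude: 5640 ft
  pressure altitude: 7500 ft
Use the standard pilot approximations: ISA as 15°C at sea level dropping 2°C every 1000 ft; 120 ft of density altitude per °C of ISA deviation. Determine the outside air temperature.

Density altitude − pressure altitude = 5640 − 7500 = -1860 ft.
At 120 ft/°C that is an ISA deviation of -1860/120 = -15.5°C.
ISA temperature at 7500 ft = 15 − 2 × (7500/1000) = 0°C.
OAT = ISA + deviation = 0 + (-15.5) = -15.5°C.

-15.5°C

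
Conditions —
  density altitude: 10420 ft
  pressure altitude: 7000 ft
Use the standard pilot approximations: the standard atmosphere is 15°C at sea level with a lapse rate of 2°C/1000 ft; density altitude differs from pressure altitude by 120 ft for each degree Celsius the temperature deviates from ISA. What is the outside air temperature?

29.5°C

Density altitude − pressure altitude = 10420 − 7000 = +3420 ft.
At 120 ft/°C that is an ISA deviation of 3420/120 = +28.5°C.
ISA temperature at 7000 ft = 15 − 2 × (7000/1000) = 1°C.
OAT = ISA + deviation = 1 + (+28.5) = 29.5°C.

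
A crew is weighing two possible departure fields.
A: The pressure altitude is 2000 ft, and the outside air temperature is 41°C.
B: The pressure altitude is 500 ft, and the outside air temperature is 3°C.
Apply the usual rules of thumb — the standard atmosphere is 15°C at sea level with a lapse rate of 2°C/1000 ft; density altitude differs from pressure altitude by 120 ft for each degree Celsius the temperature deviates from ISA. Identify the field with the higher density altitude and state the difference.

A: ISA temp = 11°C, deviation +30°C, DA = 2000 + 120 × 30 = 5600 ft.
B: ISA temp = 14°C, deviation -11°C, DA = 500 + 120 × (-11) = -820 ft.
A is higher by 5600 − (-820) = 6420 ft.

A by 6420 ft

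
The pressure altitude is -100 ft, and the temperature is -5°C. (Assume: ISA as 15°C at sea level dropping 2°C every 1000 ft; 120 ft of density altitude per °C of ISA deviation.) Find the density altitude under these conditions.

ISA temperature at -100 ft = 15 − 2 × (-100/1000) = 15.2°C.
ISA deviation = -5 − 15.2 = -20.2°C.
Density altitude = -100 + 120 × (-20.2) = -100 + (-2424) = -2524 ft.

-2524 ft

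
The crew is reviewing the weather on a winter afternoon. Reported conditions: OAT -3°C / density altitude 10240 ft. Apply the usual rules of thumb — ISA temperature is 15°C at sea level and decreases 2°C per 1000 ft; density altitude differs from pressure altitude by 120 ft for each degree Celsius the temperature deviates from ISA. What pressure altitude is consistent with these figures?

10000 ft

DA = PA + 120 × (OAT − (15 − 2·PA/1000)) = PA + 120·OAT − 1800 + 0.24·PA = 1.24·PA + 120·OAT − 1800.
So 1.24·PA = 10240 − 120 × (-3) + 1800 = 12400.
PA = 12400 / 1.24 = 10000 ft.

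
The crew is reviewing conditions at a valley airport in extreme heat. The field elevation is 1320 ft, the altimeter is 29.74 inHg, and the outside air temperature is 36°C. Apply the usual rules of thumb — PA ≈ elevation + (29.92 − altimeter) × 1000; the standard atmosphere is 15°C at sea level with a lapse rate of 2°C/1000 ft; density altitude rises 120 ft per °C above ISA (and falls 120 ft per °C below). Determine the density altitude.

4380 ft

Pressure altitude = 1320 + (29.92 − 29.74) × 1000 = 1320 + (+180) = 1500 ft.
ISA temperature at 1500 ft = 15 − 2 × (1500/1000) = 12°C.
ISA deviation = 36 − 12 = +24°C.
Density altitude = 1500 + 120 × (24) = 4380 ft.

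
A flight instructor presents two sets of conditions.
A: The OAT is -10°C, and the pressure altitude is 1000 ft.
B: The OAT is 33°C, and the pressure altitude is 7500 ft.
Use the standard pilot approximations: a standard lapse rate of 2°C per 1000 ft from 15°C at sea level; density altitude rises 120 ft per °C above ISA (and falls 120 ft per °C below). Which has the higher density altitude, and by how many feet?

B by 13220 ft

A: ISA temp = 13°C, deviation -23°C, DA = 1000 + 120 × (-23) = -1760 ft.
B: ISA temp = 0°C, deviation +33°C, DA = 7500 + 120 × 33 = 11460 ft.
B is higher by 11460 − (-1760) = 13220 ft.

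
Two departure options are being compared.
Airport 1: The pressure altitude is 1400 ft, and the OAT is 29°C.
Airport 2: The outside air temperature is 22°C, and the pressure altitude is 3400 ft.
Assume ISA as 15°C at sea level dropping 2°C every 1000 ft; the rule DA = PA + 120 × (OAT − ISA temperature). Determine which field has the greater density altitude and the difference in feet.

Airport 2 by 1640 ft

Airport 1: ISA temp = 12.2°C, deviation +16.8°C, DA = 1400 + 120 × 16.8 = 3416 ft.
Airport 2: ISA temp = 8.2°C, deviation +13.8°C, DA = 3400 + 120 × 13.8 = 5056 ft.
Airport 2 is higher by 5056 − 3416 = 1640 ft.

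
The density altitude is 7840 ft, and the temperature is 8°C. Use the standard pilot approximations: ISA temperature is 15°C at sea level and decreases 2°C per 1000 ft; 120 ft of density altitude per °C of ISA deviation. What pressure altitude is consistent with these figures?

DA = PA + 120 × (OAT − (15 − 2·PA/1000)) = PA + 120·OAT − 1800 + 0.24·PA = 1.24·PA + 120·OAT − 1800.
So 1.24·PA = 7840 − 120 × 8 + 1800 = 8680.
PA = 8680 / 1.24 = 7000 ft.

7000 ft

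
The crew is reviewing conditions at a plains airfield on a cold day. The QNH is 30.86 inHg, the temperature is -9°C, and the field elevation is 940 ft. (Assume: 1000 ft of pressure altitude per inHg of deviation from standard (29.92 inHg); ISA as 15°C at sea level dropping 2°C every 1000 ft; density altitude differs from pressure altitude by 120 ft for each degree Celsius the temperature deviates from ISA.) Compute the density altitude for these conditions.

-2880 ft

Pressure altitude = 940 + (29.92 − 30.86) × 1000 = 940 + (-940) = 0 ft.
ISA temperature at 0 ft = 15 − 2 × (0/1000) = 15°C.
ISA deviation = -9 − 15 = -24°C.
Density altitude = 0 + 120 × (-24) = -2880 ft.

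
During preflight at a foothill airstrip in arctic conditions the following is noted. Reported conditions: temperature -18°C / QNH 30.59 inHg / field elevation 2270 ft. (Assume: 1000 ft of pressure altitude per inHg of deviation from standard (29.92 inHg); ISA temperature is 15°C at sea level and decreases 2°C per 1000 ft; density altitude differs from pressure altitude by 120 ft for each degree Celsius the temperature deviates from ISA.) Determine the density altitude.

-1976 ft

Pressure altitude = 2270 + (29.92 − 30.59) × 1000 = 2270 + (-670) = 1600 ft.
ISA temperature at 1600 ft = 15 − 2 × (1600/1000) = 11.8°C.
ISA deviation = -18 − 11.8 = -29.8°C.
Density altitude = 1600 + 120 × (-29.8) = -1976 ft.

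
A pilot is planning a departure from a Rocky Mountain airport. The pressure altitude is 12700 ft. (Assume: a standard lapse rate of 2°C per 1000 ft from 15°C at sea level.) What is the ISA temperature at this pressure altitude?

-10.4°C

ISA temperature = 15 − 2 × (12700/1000) = 15 − 25.4 = -10.4°C.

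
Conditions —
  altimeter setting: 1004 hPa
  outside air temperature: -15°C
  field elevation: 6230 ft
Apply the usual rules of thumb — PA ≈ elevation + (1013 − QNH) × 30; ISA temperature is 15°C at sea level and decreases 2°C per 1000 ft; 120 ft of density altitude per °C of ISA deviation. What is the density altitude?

4460 ft

Pressure altitude = 6230 + (1013 − 1004) × 30 = 6230 + (+270) = 6500 ft.
ISA temperature at 6500 ft = 15 − 2 × (6500/1000) = 2°C.
ISA deviation = -15 − 2 = -17°C.
Density altitude = 6500 + 120 × (-17) = 4460 ft.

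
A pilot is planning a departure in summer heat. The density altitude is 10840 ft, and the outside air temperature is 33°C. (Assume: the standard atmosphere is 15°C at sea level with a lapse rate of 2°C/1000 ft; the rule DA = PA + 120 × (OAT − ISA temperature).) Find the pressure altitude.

7000 ft

DA = PA + 120 × (OAT − (15 − 2·PA/1000)) = PA + 120·OAT − 1800 + 0.24·PA = 1.24·PA + 120·OAT − 1800.
So 1.24·PA = 10840 − 120 × 33 + 1800 = 8680.
PA = 8680 / 1.24 = 7000 ft.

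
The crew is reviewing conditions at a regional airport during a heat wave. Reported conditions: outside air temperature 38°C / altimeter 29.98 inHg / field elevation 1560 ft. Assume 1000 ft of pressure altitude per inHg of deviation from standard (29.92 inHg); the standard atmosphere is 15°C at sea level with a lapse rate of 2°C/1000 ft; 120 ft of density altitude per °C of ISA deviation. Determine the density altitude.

4620 ft

Pressure altitude = 1560 + (29.92 − 29.98) × 1000 = 1560 + (-60) = 1500 ft.
ISA temperature at 1500 ft = 15 − 2 × (1500/1000) = 12°C.
ISA deviation = 38 − 12 = +26°C.
Density altitude = 1500 + 120 × (26) = 4620 ft.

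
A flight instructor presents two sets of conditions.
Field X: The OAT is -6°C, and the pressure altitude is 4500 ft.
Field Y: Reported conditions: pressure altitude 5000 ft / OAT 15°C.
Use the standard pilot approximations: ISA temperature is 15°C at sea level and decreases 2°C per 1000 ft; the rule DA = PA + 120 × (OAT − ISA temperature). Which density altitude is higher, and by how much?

Field Y by 3140 ft

Field X: ISA temp = 6°C, deviation -12°C, DA = 4500 + 120 × (-12) = 3060 ft.
Field Y: ISA temp = 5°C, deviation +10°C, DA = 5000 + 120 × 10 = 6200 ft.
Field Y is higher by 6200 − 3060 = 3140 ft.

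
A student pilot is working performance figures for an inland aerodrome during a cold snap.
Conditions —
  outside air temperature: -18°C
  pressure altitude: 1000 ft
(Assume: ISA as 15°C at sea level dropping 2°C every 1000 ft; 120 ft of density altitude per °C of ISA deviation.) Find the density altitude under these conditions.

-2720 ft

ISA temperature at 1000 ft = 15 − 2 × (1000/1000) = 13°C.
ISA deviation = -18 − 13 = -31°C.
Density altitude = 1000 + 120 × (-31) = 1000 + (-3720) = -2720 ft.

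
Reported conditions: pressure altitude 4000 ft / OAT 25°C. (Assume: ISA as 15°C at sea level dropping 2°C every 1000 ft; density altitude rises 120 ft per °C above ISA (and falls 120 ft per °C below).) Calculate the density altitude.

ISA temperature at 4000 ft = 15 − 2 × (4000/1000) = 7°C.
ISA deviation = 25 − 7 = +18°C.
Density altitude = 4000 + 120 × (18) = 4000 + (+2160) = 6160 ft.

6160 ft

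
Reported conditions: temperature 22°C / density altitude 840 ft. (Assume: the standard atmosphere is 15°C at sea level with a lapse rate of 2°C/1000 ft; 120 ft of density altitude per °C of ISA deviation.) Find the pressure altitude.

DA = PA + 120 × (OAT − (15 − 2·PA/1000)) = PA + 120·OAT − 1800 + 0.24·PA = 1.24·PA + 120·OAT − 1800.
So 1.24·PA = 840 − 120 × 22 + 1800 = 0.
PA = 0 / 1.24 = 0 ft.

0 ft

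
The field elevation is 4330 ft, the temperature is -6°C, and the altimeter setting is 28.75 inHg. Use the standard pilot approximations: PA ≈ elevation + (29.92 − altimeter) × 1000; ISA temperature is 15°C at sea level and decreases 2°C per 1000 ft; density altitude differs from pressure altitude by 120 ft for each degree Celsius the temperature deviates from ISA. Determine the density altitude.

Pressure altitude = 4330 + (29.92 − 28.75) × 1000 = 4330 + (+1170) = 5500 ft.
ISA temperature at 5500 ft = 15 − 2 × (5500/1000) = 4°C.
ISA deviation = -6 − 4 = -10°C.
Density altitude = 5500 + 120 × (-10) = 4300 ft.

4300 ft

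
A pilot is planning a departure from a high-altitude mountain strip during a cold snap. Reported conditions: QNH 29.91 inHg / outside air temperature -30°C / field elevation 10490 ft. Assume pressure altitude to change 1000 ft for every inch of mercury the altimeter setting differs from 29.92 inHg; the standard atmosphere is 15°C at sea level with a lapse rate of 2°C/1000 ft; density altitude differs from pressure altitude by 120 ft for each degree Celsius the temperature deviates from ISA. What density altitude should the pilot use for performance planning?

Pressure altitude = 10490 + (29.92 − 29.91) × 1000 = 10490 + (+10) = 10500 ft.
ISA temperature at 10500 ft = 15 − 2 × (10500/1000) = -6°C.
ISA deviation = -30 − (-6) = -24°C.
Density altitude = 10500 + 120 × (-24) = 7620 ft.

7620 ft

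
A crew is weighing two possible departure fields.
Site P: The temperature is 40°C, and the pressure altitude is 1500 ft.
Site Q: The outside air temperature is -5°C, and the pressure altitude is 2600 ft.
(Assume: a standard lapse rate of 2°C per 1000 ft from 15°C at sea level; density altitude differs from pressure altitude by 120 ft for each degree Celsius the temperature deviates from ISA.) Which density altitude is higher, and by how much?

Site P by 4036 ft

Site P: ISA temp = 12°C, deviation +28°C, DA = 1500 + 120 × 28 = 4860 ft.
Site Q: ISA temp = 9.8°C, deviation -14.8°C, DA = 2600 + 120 × (-14.8) = 824 ft.
Site P is higher by 4860 − 824 = 4036 ft.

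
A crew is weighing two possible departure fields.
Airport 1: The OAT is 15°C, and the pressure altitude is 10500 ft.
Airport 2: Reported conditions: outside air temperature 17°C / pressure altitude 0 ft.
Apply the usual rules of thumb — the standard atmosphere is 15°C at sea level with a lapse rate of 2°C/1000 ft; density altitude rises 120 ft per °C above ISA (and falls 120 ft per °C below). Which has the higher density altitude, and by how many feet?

Airport 1: ISA temp = -6°C, deviation +21°C, DA = 10500 + 120 × 21 = 13020 ft.
Airport 2: ISA temp = 15°C, deviation +2°C, DA = 0 + 120 × 2 = 240 ft.
Airport 1 is higher by 13020 − 240 = 12780 ft.

Airport 1 by 12780 ft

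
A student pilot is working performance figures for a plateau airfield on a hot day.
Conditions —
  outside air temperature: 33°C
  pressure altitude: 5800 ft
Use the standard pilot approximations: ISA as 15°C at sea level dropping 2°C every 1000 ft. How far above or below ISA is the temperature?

ISA+29.6°C

ISA temperature at 5800 ft = 15 − 2 × (5800/1000) = 3.4°C.
Deviation = OAT − ISA = 33 − 3.4 = +29.6°C.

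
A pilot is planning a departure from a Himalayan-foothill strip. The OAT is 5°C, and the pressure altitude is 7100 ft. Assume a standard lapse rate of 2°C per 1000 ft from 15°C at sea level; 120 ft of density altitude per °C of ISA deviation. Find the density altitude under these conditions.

7604 ft

ISA temperature at 7100 ft = 15 − 2 × (7100/1000) = 0.8°C.
ISA deviation = 5 − 0.8 = +4.2°C.
Density altitude = 7100 + 120 × (4.2) = 7100 + (+504) = 7604 ft.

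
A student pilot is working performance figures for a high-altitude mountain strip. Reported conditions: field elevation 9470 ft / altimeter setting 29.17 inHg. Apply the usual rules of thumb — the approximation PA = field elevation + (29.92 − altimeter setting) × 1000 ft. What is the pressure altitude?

10220 ft

Pressure correction = (29.92 − 29.17) × 1000 = +750 ft.
Pressure altitude = 9470 + (+750) = 10220 ft.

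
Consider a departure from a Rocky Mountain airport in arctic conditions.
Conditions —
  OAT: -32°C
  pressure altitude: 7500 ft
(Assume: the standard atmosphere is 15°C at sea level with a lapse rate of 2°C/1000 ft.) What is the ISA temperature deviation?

ISA temperature at 7500 ft = 15 − 2 × (7500/1000) = 0°C.
Deviation = OAT − ISA = -32 − 0 = -32°C.

ISA-32°C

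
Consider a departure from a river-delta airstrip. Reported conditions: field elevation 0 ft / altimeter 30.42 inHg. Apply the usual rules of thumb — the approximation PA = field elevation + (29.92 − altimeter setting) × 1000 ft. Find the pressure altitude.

-500 ft

Pressure correction = (29.92 − 30.42) × 1000 = -500 ft.
Pressure altitude = 0 + (-500) = -500 ft.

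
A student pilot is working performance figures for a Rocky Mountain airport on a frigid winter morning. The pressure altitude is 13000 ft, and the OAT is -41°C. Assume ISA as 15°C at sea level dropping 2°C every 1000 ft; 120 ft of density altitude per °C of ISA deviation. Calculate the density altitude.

9400 ft

ISA temperature at 13000 ft = 15 − 2 × (13000/1000) = -11°C.
ISA deviation = -41 − (-11) = -30°C.
Density altitude = 13000 + 120 × (-30) = 13000 + (-3600) = 9400 ft.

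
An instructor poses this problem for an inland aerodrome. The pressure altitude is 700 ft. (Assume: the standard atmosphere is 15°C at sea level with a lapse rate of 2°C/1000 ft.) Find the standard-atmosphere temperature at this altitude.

ISA temperature = 15 − 2 × (700/1000) = 15 − 1.4 = 13.6°C.

13.6°C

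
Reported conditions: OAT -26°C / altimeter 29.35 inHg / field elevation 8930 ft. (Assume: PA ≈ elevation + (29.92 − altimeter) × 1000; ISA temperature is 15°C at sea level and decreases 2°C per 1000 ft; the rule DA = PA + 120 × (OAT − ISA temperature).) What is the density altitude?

6860 ft

Pressure altitude = 8930 + (29.92 − 29.35) × 1000 = 8930 + (+570) = 9500 ft.
ISA temperature at 9500 ft = 15 − 2 × (9500/1000) = -4°C.
ISA deviation = -26 − (-4) = -22°C.
Density altitude = 9500 + 120 × (-22) = 6860 ft.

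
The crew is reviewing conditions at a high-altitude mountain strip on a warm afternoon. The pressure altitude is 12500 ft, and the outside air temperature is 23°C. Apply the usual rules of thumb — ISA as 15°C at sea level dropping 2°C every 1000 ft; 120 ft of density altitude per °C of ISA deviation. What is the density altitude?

ISA temperature at 12500 ft = 15 − 2 × (12500/1000) = -10°C.
ISA deviation = 23 − (-10) = +33°C.
Density altitude = 12500 + 120 × (33) = 12500 + (+3960) = 16460 ft.

16460 ft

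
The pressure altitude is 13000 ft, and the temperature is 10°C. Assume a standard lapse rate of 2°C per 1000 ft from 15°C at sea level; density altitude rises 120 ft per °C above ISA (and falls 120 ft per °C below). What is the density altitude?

ISA temperature at 13000 ft = 15 − 2 × (13000/1000) = -11°C.
ISA deviation = 10 − (-11) = +21°C.
Density altitude = 13000 + 120 × (21) = 13000 + (+2520) = 15520 ft.

15520 ft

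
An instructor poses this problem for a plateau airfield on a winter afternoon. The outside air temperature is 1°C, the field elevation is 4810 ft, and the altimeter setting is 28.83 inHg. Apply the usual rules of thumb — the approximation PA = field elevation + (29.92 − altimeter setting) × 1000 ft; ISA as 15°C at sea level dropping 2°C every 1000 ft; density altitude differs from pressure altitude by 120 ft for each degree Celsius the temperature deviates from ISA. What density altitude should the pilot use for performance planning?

5636 ft

Pressure altitude = 4810 + (29.92 − 28.83) × 1000 = 4810 + (+1090) = 5900 ft.
ISA temperature at 5900 ft = 15 − 2 × (5900/1000) = 3.2°C.
ISA deviation = 1 − 3.2 = -2.2°C.
Density altitude = 5900 + 120 × (-2.2) = 5636 ft.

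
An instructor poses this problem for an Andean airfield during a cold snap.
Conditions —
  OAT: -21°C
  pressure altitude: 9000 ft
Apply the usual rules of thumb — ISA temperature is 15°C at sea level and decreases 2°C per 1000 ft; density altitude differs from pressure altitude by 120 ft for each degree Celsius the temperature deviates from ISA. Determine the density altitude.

6840 ft

ISA temperature at 9000 ft = 15 − 2 × (9000/1000) = -3°C.
ISA deviation = -21 − (-3) = -18°C.
Density altitude = 9000 + 120 × (-18) = 9000 + (-2160) = 6840 ft.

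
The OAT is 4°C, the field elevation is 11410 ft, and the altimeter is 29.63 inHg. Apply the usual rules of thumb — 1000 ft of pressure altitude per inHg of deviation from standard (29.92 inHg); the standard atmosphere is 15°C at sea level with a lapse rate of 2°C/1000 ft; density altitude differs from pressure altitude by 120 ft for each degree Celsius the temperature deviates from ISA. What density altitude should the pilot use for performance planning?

13188 ft

Pressure altitude = 11410 + (29.92 − 29.63) × 1000 = 11410 + (+290) = 11700 ft.
ISA temperature at 11700 ft = 15 − 2 × (11700/1000) = -8.4°C.
ISA deviation = 4 − (-8.4) = +12.4°C.
Density altitude = 11700 + 120 × (12.4) = 13188 ft.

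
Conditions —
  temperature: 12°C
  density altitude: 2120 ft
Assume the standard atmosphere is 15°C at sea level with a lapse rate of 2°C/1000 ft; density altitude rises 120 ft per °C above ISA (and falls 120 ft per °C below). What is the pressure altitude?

2000 ft

DA = PA + 120 × (OAT − (15 − 2·PA/1000)) = PA + 120·OAT − 1800 + 0.24·PA = 1.24·PA + 120·OAT − 1800.
So 1.24·PA = 2120 − 120 × 12 + 1800 = 2480.
PA = 2480 / 1.24 = 2000 ft.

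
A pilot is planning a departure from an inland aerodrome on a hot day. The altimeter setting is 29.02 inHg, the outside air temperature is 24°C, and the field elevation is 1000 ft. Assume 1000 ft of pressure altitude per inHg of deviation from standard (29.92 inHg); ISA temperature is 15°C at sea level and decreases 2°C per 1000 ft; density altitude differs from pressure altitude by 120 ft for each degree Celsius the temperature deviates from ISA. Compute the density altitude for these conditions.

Pressure altitude = 1000 + (29.92 − 29.02) × 1000 = 1000 + (+900) = 1900 ft.
ISA temperature at 1900 ft = 15 − 2 × (1900/1000) = 11.2°C.
ISA deviation = 24 − 11.2 = +12.8°C.
Density altitude = 1900 + 120 × (12.8) = 3436 ft.

3436 ft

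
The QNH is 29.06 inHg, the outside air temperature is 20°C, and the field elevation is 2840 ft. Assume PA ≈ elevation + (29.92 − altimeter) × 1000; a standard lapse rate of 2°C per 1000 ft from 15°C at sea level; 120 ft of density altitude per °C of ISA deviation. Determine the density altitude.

5188 ft

Pressure altitude = 2840 + (29.92 − 29.06) × 1000 = 2840 + (+860) = 3700 ft.
ISA temperature at 3700 ft = 15 − 2 × (3700/1000) = 7.6°C.
ISA deviation = 20 − 7.6 = +12.4°C.
Density altitude = 3700 + 120 × (12.4) = 5188 ft.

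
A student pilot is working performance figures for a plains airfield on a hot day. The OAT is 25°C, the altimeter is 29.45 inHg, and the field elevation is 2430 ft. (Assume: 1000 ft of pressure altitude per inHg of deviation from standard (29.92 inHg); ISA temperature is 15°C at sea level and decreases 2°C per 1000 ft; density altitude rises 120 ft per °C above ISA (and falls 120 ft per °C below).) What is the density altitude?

4796 ft

Pressure altitude = 2430 + (29.92 − 29.45) × 1000 = 2430 + (+470) = 2900 ft.
ISA temperature at 2900 ft = 15 − 2 × (2900/1000) = 9.2°C.
ISA deviation = 25 − 9.2 = +15.8°C.
Density altitude = 2900 + 120 × (15.8) = 4796 ft.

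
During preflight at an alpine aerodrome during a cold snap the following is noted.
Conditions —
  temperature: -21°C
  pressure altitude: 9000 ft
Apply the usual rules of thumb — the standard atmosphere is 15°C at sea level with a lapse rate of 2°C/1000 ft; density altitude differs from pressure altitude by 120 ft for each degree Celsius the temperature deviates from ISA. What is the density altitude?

6840 ft

ISA temperature at 9000 ft = 15 − 2 × (9000/1000) = -3°C.
ISA deviation = -21 − (-3) = -18°C.
Density altitude = 9000 + 120 × (-18) = 9000 + (-2160) = 6840 ft.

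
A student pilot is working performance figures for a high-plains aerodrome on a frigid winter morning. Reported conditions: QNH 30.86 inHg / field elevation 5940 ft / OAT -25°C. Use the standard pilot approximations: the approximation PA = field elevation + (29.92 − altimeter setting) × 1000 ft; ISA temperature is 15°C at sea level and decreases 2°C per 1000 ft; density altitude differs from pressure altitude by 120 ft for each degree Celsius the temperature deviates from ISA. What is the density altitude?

1400 ft

Pressure altitude = 5940 + (29.92 − 30.86) × 1000 = 5940 + (-940) = 5000 ft.
ISA temperature at 5000 ft = 15 − 2 × (5000/1000) = 5°C.
ISA deviation = -25 − 5 = -30°C.
Density altitude = 5000 + 120 × (-30) = 1400 ft.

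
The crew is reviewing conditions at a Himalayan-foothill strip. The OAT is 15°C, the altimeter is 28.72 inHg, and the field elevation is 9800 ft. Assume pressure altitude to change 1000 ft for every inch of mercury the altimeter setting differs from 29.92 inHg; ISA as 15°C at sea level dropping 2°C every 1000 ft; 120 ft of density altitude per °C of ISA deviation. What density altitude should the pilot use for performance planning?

13640 ft

Pressure altitude = 9800 + (29.92 − 28.72) × 1000 = 9800 + (+1200) = 11000 ft.
ISA temperature at 11000 ft = 15 − 2 × (11000/1000) = -7°C.
ISA deviation = 15 − (-7) = +22°C.
Density altitude = 11000 + 120 × (22) = 13640 ft.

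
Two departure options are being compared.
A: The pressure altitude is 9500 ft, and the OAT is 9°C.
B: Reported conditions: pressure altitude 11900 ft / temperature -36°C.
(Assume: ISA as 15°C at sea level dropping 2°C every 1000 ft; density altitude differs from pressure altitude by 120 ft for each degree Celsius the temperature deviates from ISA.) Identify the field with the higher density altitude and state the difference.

A by 2424 ft

A: ISA temp = -4°C, deviation +13°C, DA = 9500 + 120 × 13 = 11060 ft.
B: ISA temp = -8.8°C, deviation -27.2°C, DA = 11900 + 120 × (-27.2) = 8636 ft.
A is higher by 11060 − 8636 = 2424 ft.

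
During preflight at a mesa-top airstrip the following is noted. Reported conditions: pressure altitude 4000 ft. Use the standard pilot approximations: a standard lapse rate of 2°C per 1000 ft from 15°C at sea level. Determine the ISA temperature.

7°C

ISA temperature = 15 − 2 × (4000/1000) = 15 − 8 = 7°C.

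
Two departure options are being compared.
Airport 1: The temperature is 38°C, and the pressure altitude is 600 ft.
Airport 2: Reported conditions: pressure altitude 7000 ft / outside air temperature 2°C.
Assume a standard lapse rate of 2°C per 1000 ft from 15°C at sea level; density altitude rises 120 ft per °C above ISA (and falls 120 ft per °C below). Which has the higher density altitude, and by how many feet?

Airport 1: ISA temp = 13.8°C, deviation +24.2°C, DA = 600 + 120 × 24.2 = 3504 ft.
Airport 2: ISA temp = 1°C, deviation +1°C, DA = 7000 + 120 × 1 = 7120 ft.
Airport 2 is higher by 7120 − 3504 = 3616 ft.

Airport 2 by 3616 ft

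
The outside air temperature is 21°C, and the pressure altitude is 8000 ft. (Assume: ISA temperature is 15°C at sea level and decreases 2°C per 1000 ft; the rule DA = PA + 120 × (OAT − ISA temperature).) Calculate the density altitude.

ISA temperature at 8000 ft = 15 − 2 × (8000/1000) = -1°C.
ISA deviation = 21 − (-1) = +22°C.
Density altitude = 8000 + 120 × (22) = 8000 + (+2640) = 10640 ft.

10640 ft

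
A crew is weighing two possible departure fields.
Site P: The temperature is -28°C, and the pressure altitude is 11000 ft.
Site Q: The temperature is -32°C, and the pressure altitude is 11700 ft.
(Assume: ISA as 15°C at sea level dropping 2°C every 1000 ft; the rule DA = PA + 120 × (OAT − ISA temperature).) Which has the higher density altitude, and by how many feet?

Site P: ISA temp = -7°C, deviation -21°C, DA = 11000 + 120 × (-21) = 8480 ft.
Site Q: ISA temp = -8.4°C, deviation -23.6°C, DA = 11700 + 120 × (-23.6) = 8868 ft.
Site Q is higher by 8868 − 8480 = 388 ft.

Site Q by 388 ft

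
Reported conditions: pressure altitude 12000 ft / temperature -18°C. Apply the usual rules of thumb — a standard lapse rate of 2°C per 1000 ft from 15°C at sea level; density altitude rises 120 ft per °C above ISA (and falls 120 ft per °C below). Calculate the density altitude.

ISA temperature at 12000 ft = 15 − 2 × (12000/1000) = -9°C.
ISA deviation = -18 − (-9) = -9°C.
Density altitude = 12000 + 120 × (-9) = 12000 + (-1080) = 10920 ft.

10920 ft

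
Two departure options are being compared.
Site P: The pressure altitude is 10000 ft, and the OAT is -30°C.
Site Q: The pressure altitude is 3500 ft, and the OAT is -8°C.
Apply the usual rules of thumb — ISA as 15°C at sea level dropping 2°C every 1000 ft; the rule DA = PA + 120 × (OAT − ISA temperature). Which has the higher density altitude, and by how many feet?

Site P: ISA temp = -5°C, deviation -25°C, DA = 10000 + 120 × (-25) = 7000 ft.
Site Q: ISA temp = 8°C, deviation -16°C, DA = 3500 + 120 × (-16) = 1580 ft.
Site P is higher by 7000 − 1580 = 5420 ft.

Site P by 5420 ft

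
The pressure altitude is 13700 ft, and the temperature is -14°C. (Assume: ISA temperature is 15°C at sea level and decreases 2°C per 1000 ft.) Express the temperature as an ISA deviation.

ISA-1.6°C

ISA temperature at 13700 ft = 15 − 2 × (13700/1000) = -12.4°C.
Deviation = OAT − ISA = -14 − (-12.4) = -1.6°C.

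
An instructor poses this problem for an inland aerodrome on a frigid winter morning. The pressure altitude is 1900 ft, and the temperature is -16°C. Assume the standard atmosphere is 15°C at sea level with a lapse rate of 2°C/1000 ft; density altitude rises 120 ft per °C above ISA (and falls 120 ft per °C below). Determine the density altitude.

ISA temperature at 1900 ft = 15 − 2 × (1900/1000) = 11.2°C.
ISA deviation = -16 − 11.2 = -27.2°C.
Density altitude = 1900 + 120 × (-27.2) = 1900 + (-3264) = -1364 ft.

-1364 ft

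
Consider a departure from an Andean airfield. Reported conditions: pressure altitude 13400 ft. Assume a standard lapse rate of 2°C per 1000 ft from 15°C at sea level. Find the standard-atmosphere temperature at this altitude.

ISA temperature = 15 − 2 × (13400/1000) = 15 − 26.8 = -11.8°C.

-11.8°C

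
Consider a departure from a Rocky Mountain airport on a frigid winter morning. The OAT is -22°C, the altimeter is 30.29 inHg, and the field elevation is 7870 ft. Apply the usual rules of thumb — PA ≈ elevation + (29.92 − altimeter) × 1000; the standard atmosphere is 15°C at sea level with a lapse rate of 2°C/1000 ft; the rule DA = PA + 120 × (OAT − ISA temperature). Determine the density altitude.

4860 ft

Pressure altitude = 7870 + (29.92 − 30.29) × 1000 = 7870 + (-370) = 7500 ft.
ISA temperature at 7500 ft = 15 − 2 × (7500/1000) = 0°C.
ISA deviation = -22 − 0 = -22°C.
Density altitude = 7500 + 120 × (-22) = 4860 ft.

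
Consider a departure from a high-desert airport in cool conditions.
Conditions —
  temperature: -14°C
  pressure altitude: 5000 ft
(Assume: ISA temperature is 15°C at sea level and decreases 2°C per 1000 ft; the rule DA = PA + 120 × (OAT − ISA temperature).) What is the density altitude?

ISA temperature at 5000 ft = 15 − 2 × (5000/1000) = 5°C.
ISA deviation = -14 − 5 = -19°C.
Density altitude = 5000 + 120 × (-19) = 5000 + (-2280) = 2720 ft.

2720 ft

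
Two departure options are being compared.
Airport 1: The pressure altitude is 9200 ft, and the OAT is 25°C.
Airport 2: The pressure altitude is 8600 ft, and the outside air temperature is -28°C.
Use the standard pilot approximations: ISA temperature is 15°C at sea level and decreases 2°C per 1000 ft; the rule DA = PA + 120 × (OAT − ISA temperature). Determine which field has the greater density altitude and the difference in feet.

Airport 1 by 7104 ft

Airport 1: ISA temp = -3.4°C, deviation +28.4°C, DA = 9200 + 120 × 28.4 = 12608 ft.
Airport 2: ISA temp = -2.2°C, deviation -25.8°C, DA = 8600 + 120 × (-25.8) = 5504 ft.
Airport 1 is higher by 12608 − 5504 = 7104 ft.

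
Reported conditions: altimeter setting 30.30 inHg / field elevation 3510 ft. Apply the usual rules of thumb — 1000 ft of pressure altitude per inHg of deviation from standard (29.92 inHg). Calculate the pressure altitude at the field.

3130 ft

Pressure correction = (29.92 − 30.30) × 1000 = -380 ft.
Pressure altitude = 3510 + (-380) = 3130 ft.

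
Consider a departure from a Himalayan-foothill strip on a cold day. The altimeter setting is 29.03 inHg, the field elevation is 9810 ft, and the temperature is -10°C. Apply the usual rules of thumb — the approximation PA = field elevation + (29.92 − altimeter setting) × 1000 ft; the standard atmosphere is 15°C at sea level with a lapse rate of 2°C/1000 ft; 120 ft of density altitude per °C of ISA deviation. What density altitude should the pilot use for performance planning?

10268 ft

Pressure altitude = 9810 + (29.92 − 29.03) × 1000 = 9810 + (+890) = 10700 ft.
ISA temperature at 10700 ft = 15 − 2 × (10700/1000) = -6.4°C.
ISA deviation = -10 − (-6.4) = -3.6°C.
Density altitude = 10700 + 120 × (-3.6) = 10268 ft.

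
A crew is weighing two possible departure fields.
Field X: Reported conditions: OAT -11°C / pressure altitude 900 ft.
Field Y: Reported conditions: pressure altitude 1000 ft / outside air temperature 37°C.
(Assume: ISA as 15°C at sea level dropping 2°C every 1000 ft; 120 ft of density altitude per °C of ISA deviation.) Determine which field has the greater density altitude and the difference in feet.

Field X: ISA temp = 13.2°C, deviation -24.2°C, DA = 900 + 120 × (-24.2) = -2004 ft.
Field Y: ISA temp = 13°C, deviation +24°C, DA = 1000 + 120 × 24 = 3880 ft.
Field Y is higher by 3880 − (-2004) = 5884 ft.

Field Y by 5884 ft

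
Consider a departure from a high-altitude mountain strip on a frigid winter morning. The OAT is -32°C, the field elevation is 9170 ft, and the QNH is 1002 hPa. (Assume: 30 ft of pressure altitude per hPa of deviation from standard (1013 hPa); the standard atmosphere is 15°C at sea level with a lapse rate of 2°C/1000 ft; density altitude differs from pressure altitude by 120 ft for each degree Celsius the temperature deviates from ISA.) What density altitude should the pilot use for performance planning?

6140 ft

Pressure altitude = 9170 + (1013 − 1002) × 30 = 9170 + (+330) = 9500 ft.
ISA temperature at 9500 ft = 15 − 2 × (9500/1000) = -4°C.
ISA deviation = -32 − (-4) = -28°C.
Density altitude = 9500 + 120 × (-28) = 6140 ft.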